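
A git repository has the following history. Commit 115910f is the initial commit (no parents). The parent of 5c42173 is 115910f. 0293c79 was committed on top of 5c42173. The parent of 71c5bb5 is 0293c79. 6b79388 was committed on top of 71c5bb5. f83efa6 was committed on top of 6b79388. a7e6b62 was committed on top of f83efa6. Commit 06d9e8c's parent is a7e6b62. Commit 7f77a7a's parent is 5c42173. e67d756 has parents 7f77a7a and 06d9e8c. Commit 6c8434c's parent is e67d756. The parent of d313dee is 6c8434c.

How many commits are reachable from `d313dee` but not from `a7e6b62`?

5

Reachable from d313dee: {0293c79, 06d9e8c, 115910f, 5c42173, 6b79388, 6c8434c, 71c5bb5, 7f77a7a, a7e6b62, d313dee, e67d756, f83efa6}.
Reachable from a7e6b62: {0293c79, 115910f, 5c42173, 6b79388, 71c5bb5, a7e6b62, f83efa6}.
In d313dee's history but not a7e6b62's: {06d9e8c, 6c8434c, 7f77a7a, d313dee, e67d756} — 5 commits.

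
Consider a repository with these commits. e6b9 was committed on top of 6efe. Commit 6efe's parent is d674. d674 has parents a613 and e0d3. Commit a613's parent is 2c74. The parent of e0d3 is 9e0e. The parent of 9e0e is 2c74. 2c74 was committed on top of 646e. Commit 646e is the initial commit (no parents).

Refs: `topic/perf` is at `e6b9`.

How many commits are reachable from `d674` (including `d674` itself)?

Walking parent pointers from d674: reachable set = {2c74, 646e, 9e0e, a613, d674, e0d3}.
That is 6 commits.

6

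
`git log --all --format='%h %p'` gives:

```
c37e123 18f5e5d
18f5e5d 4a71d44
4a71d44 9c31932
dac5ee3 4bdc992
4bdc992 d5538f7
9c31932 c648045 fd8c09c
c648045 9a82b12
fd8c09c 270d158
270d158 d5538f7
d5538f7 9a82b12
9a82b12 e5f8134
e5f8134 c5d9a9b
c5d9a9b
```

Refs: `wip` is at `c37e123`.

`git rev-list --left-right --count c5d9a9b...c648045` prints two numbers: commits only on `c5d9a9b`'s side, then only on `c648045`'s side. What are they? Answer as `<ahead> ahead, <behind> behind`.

0 ahead, 3 behind

Reachable from c5d9a9b: {c5d9a9b}.
Reachable from c648045: {9a82b12, c5d9a9b, c648045, e5f8134}.
Only in c5d9a9b's history (ahead): {} — 0.
Only in c648045's history (behind): {9a82b12, c648045, e5f8134} — 3.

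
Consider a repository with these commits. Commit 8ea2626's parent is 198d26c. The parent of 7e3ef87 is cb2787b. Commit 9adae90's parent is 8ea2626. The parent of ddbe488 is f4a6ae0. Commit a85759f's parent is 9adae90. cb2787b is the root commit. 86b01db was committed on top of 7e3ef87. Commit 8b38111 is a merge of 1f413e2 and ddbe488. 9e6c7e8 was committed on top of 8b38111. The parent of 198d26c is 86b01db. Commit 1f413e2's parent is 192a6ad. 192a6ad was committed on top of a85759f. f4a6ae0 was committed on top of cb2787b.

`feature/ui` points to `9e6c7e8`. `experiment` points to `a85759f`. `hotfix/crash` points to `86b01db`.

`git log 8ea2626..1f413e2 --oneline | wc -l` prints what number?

Reachable from 1f413e2: {192a6ad, 198d26c, 1f413e2, 7e3ef87, 86b01db, 8ea2626, 9adae90, a85759f, cb2787b}.
Reachable from 8ea2626: {198d26c, 7e3ef87, 86b01db, 8ea2626, cb2787b}.
In 1f413e2's history but not 8ea2626's: {192a6ad, 1f413e2, 9adae90, a85759f} — 4 commits.

4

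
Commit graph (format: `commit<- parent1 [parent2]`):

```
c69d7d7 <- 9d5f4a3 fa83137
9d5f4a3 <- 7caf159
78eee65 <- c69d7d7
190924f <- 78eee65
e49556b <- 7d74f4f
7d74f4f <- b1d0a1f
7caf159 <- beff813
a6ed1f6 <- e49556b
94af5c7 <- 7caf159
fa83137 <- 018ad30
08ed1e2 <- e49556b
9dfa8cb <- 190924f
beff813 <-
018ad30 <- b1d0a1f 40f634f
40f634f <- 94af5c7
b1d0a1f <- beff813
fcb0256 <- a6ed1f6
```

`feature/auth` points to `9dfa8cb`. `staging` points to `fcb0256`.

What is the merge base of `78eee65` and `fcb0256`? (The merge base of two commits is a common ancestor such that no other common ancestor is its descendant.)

b1d0a1f

Ancestors of 78eee65: {018ad30, 40f634f, 78eee65, 7caf159, 94af5c7, 9d5f4a3, b1d0a1f, beff813, c69d7d7, fa83137}.
Ancestors of fcb0256: {7d74f4f, a6ed1f6, b1d0a1f, beff813, e49556b, fcb0256}.
Common ancestors: {b1d0a1f, beff813}.
Among these, b1d0a1f is not an ancestor of any other common ancestor — it is the merge base.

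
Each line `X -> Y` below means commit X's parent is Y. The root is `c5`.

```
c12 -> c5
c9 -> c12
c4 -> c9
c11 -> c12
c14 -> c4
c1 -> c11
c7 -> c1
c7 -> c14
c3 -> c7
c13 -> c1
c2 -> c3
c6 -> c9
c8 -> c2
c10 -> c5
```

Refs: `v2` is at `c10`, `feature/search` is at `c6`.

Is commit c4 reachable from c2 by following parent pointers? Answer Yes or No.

Ancestors of c2 (commits reachable by following parents): {c1, c11, c12, c14, c2, c3, c4, c5, c7, c9}.
c4 is in that set, so it is an ancestor of c2.

Yes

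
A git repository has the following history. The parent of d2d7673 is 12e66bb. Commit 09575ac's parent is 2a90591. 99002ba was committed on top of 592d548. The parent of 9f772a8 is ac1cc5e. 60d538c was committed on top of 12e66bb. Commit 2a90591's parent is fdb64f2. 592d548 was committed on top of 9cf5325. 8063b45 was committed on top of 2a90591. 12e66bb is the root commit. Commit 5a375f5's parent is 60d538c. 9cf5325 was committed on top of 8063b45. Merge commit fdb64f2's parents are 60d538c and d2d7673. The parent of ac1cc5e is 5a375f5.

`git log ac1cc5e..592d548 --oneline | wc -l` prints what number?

6

Reachable from 592d548: {12e66bb, 2a90591, 592d548, 60d538c, 8063b45, 9cf5325, d2d7673, fdb64f2}.
Reachable from ac1cc5e: {12e66bb, 5a375f5, 60d538c, ac1cc5e}.
In 592d548's history but not ac1cc5e's: {2a90591, 592d548, 8063b45, 9cf5325, d2d7673, fdb64f2} — 6 commits.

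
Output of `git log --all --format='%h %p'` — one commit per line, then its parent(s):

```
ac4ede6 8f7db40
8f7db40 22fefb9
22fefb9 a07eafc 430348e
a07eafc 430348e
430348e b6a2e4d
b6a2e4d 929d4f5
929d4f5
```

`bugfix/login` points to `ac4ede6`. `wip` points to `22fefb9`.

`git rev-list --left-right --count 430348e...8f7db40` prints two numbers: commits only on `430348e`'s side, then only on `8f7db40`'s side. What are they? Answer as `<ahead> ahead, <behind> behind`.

0 ahead, 3 behind

Reachable from 430348e: {430348e, 929d4f5, b6a2e4d}.
Reachable from 8f7db40: {22fefb9, 430348e, 8f7db40, 929d4f5, a07eafc, b6a2e4d}.
Only in 430348e's history (ahead): {} — 0.
Only in 8f7db40's history (behind): {22fefb9, 8f7db40, a07eafc} — 3.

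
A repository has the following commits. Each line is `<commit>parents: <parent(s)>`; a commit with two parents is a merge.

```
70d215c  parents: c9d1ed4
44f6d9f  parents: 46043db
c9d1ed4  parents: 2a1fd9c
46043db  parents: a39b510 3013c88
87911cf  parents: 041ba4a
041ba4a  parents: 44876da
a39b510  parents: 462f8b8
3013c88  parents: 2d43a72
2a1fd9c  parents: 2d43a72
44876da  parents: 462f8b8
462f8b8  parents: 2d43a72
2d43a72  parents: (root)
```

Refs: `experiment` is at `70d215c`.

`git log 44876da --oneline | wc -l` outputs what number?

3

Walking parent pointers from 44876da: reachable set = {2d43a72, 44876da, 462f8b8}.
That is 3 commits.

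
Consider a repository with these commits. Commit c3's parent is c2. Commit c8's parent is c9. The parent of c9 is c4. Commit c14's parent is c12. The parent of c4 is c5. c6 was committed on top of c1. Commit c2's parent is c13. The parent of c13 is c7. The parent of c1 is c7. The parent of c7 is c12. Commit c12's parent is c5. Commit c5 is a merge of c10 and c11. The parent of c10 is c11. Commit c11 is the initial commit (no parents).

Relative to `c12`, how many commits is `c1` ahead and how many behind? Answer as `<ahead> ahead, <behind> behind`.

Reachable from c1: {c1, c10, c11, c12, c5, c7}.
Reachable from c12: {c10, c11, c12, c5}.
Only in c1's history (ahead): {c1, c7} — 2.
Only in c12's history (behind): {} — 0.

2 ahead, 0 behind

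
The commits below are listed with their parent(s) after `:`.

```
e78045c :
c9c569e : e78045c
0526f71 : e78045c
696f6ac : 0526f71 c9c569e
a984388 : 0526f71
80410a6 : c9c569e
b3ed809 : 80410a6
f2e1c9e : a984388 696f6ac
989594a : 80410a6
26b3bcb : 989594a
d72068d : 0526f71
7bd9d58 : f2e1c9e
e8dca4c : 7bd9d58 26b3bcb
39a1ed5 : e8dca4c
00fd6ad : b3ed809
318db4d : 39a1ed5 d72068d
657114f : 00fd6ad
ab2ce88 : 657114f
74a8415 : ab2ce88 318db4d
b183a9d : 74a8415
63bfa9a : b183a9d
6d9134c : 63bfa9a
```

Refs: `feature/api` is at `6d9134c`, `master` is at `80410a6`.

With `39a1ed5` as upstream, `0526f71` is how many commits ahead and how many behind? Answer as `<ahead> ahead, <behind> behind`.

0 ahead, 10 behind

Reachable from 0526f71: {0526f71, e78045c}.
Reachable from 39a1ed5: {0526f71, 26b3bcb, 39a1ed5, 696f6ac, 7bd9d58, 80410a6, 989594a, a984388, c9c569e, e78045c, e8dca4c, f2e1c9e}.
Only in 0526f71's history (ahead): {} — 0.
Only in 39a1ed5's history (behind): {26b3bcb, 39a1ed5, 696f6ac, 7bd9d58, 80410a6, 989594a, a984388, c9c569e, e8dca4c, f2e1c9e} — 10.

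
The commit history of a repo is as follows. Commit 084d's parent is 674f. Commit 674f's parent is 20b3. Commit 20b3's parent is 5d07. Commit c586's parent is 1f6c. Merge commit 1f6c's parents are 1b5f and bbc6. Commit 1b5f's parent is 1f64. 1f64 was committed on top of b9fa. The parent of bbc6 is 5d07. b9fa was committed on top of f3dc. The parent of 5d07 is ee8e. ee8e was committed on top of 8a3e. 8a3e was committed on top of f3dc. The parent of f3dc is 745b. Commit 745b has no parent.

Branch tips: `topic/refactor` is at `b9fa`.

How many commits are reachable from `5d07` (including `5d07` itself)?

5

Walking parent pointers from 5d07: reachable set = {5d07, 745b, 8a3e, ee8e, f3dc}.
That is 5 commits.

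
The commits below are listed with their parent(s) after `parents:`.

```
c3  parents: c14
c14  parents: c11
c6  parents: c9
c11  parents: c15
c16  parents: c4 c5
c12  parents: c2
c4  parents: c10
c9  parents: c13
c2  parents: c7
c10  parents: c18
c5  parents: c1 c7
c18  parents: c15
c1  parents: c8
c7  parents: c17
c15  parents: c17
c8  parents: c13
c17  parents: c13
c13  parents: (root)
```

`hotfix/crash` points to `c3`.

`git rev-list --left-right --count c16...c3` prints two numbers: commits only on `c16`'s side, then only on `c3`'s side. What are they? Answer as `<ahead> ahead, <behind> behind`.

Reachable from c16: {c1, c10, c13, c15, c16, c17, c18, c4, c5, c7, c8}.
Reachable from c3: {c11, c13, c14, c15, c17, c3}.
Only in c16's history (ahead): {c1, c10, c16, c18, c4, c5, c7, c8} — 8.
Only in c3's history (behind): {c11, c14, c3} — 3.

8 ahead, 3 behind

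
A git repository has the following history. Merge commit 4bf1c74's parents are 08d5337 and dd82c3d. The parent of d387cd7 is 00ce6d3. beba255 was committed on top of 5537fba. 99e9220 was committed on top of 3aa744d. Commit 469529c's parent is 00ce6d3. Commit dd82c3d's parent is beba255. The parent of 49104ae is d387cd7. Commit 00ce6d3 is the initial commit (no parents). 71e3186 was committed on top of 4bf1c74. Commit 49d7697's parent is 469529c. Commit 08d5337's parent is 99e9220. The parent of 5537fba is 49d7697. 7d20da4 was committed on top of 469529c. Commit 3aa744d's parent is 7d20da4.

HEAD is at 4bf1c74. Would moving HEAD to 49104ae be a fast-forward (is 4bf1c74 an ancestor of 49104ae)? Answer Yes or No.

No

A fast-forward from 4bf1c74 to 49104ae is possible iff 4bf1c74 is an ancestor of 49104ae.
Ancestors of 49104ae: {00ce6d3, 49104ae, d387cd7}.
4bf1c74 is not among them, so fast-forward is not possible.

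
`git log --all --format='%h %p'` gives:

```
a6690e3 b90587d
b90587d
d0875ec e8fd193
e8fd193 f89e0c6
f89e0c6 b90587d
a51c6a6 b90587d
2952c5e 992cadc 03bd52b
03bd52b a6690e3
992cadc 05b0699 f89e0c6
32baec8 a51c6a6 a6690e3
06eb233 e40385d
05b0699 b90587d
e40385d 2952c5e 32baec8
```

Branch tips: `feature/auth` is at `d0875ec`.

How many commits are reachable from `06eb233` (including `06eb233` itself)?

Walking parent pointers from 06eb233: reachable set = {03bd52b, 05b0699, 06eb233, 2952c5e, 32baec8, 992cadc, a51c6a6, a6690e3, b90587d, e40385d, f89e0c6}.
That is 11 commits.

11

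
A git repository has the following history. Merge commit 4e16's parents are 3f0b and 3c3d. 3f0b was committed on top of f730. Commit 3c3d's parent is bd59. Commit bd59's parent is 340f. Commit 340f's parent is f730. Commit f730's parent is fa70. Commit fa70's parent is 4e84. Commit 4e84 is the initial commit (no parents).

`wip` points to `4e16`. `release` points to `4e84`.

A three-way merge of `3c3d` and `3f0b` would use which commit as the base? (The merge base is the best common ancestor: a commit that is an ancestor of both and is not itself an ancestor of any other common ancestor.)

Ancestors of 3c3d: {340f, 3c3d, 4e84, bd59, f730, fa70}.
Ancestors of 3f0b: {3f0b, 4e84, f730, fa70}.
Common ancestors: {4e84, f730, fa70}.
Among these, f730 is not an ancestor of any other common ancestor — it is the merge base.

f730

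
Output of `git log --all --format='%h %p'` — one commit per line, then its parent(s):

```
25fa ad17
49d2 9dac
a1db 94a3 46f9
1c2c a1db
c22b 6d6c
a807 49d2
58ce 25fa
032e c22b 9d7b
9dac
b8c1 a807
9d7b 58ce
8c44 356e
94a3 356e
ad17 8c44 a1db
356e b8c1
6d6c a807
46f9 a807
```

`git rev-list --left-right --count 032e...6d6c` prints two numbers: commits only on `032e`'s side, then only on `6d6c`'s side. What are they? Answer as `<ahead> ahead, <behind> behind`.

12 ahead, 0 behind

Reachable from 032e: {032e, 25fa, 356e, 46f9, 49d2, 58ce, 6d6c, 8c44, 94a3, 9d7b, 9dac, a1db, a807, ad17, b8c1, c22b}.
Reachable from 6d6c: {49d2, 6d6c, 9dac, a807}.
Only in 032e's history (ahead): {032e, 25fa, 356e, 46f9, 58ce, 8c44, 94a3, 9d7b, a1db, ad17, b8c1, c22b} — 12.
Only in 6d6c's history (behind): {} — 0.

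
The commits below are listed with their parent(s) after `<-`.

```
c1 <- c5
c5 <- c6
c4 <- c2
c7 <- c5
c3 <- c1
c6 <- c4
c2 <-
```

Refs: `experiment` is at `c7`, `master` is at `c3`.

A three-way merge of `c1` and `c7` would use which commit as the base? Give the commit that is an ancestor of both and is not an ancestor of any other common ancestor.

c5

Ancestors of c1: {c1, c2, c4, c5, c6}.
Ancestors of c7: {c2, c4, c5, c6, c7}.
Common ancestors: {c2, c4, c5, c6}.
Among these, c5 is not an ancestor of any other common ancestor — it is the merge base.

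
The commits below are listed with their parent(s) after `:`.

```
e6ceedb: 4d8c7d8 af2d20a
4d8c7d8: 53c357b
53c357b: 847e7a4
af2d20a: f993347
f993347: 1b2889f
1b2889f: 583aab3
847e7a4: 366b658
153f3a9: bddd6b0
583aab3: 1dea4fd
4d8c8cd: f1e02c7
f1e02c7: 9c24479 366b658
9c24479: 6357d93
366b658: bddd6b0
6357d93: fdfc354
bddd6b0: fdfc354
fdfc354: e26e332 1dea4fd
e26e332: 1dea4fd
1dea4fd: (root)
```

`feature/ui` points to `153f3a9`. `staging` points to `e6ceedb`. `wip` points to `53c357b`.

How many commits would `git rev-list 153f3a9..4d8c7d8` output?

4

Reachable from 4d8c7d8: {1dea4fd, 366b658, 4d8c7d8, 53c357b, 847e7a4, bddd6b0, e26e332, fdfc354}.
Reachable from 153f3a9: {153f3a9, 1dea4fd, bddd6b0, e26e332, fdfc354}.
In 4d8c7d8's history but not 153f3a9's: {366b658, 4d8c7d8, 53c357b, 847e7a4} — 4 commits.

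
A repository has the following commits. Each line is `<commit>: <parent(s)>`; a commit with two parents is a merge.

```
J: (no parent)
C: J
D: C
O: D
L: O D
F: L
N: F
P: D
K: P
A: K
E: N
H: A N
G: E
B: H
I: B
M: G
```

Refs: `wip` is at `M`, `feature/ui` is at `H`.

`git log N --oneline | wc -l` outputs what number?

7

Walking parent pointers from N: reachable set = {C, D, F, J, L, N, O}.
That is 7 commits.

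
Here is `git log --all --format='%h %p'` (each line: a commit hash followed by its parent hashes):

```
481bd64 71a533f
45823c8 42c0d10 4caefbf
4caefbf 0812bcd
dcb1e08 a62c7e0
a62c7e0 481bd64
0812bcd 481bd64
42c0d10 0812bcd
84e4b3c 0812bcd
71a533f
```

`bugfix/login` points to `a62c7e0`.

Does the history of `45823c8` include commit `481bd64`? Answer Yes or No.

Ancestors of 45823c8 (commits reachable by following parents): {0812bcd, 42c0d10, 45823c8, 481bd64, 4caefbf, 71a533f}.
481bd64 is in that set, so it is an ancestor of 45823c8.

Yes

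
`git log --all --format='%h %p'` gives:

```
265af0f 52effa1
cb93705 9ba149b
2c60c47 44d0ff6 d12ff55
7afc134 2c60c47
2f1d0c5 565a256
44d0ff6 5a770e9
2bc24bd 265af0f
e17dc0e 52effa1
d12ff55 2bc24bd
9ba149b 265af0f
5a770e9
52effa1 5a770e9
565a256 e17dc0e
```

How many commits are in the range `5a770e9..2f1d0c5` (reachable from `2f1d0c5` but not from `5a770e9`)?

Reachable from 2f1d0c5: {2f1d0c5, 52effa1, 565a256, 5a770e9, e17dc0e}.
Reachable from 5a770e9: {5a770e9}.
In 2f1d0c5's history but not 5a770e9's: {2f1d0c5, 52effa1, 565a256, e17dc0e} — 4 commits.

4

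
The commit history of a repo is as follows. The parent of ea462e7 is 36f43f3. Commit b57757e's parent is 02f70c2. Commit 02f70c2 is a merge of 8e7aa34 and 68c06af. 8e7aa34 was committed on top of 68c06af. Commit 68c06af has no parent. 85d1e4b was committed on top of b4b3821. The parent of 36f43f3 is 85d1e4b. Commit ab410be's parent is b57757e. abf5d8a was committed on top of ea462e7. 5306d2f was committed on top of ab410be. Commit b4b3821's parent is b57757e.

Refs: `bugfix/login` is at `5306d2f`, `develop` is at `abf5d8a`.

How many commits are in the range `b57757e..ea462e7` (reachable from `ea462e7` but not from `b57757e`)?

Reachable from ea462e7: {02f70c2, 36f43f3, 68c06af, 85d1e4b, 8e7aa34, b4b3821, b57757e, ea462e7}.
Reachable from b57757e: {02f70c2, 68c06af, 8e7aa34, b57757e}.
In ea462e7's history but not b57757e's: {36f43f3, 85d1e4b, b4b3821, ea462e7} — 4 commits.

4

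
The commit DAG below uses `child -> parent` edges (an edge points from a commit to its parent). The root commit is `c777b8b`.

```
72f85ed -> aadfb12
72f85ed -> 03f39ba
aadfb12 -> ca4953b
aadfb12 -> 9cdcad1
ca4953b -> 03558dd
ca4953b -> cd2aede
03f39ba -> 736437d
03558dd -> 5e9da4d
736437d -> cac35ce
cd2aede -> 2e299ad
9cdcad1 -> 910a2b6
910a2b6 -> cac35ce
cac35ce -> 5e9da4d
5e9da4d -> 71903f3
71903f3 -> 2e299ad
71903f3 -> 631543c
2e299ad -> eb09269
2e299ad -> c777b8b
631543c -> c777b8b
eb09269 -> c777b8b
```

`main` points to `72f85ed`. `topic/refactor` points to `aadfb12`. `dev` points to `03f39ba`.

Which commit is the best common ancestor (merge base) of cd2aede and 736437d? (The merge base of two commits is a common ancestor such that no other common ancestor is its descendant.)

Ancestors of cd2aede: {2e299ad, c777b8b, cd2aede, eb09269}.
Ancestors of 736437d: {2e299ad, 5e9da4d, 631543c, 71903f3, 736437d, c777b8b, cac35ce, eb09269}.
Common ancestors: {2e299ad, c777b8b, eb09269}.
Among these, 2e299ad is not an ancestor of any other common ancestor — it is the merge base.

2e299ad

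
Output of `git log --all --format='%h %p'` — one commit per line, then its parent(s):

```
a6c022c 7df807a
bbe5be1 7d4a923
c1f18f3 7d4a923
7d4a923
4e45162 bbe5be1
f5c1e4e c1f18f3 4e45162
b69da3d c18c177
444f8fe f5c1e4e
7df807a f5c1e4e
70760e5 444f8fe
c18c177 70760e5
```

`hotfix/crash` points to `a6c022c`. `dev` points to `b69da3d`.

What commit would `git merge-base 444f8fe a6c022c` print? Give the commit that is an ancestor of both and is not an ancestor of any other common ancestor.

Ancestors of 444f8fe: {444f8fe, 4e45162, 7d4a923, bbe5be1, c1f18f3, f5c1e4e}.
Ancestors of a6c022c: {4e45162, 7d4a923, 7df807a, a6c022c, bbe5be1, c1f18f3, f5c1e4e}.
Common ancestors: {4e45162, 7d4a923, bbe5be1, c1f18f3, f5c1e4e}.
Among these, f5c1e4e is not an ancestor of any other common ancestor — it is the merge base.

f5c1e4e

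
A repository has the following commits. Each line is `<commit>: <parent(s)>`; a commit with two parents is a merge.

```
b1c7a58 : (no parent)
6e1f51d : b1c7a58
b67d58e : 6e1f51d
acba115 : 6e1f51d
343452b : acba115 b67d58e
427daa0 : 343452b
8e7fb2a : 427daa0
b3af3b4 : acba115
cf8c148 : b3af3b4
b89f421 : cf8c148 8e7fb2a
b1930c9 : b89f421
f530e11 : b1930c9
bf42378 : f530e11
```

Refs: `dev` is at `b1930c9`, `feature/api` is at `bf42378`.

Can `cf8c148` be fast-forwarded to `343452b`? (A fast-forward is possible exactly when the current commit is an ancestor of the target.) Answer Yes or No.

No

A fast-forward from cf8c148 to 343452b is possible iff cf8c148 is an ancestor of 343452b.
Ancestors of 343452b: {343452b, 6e1f51d, acba115, b1c7a58, b67d58e}.
cf8c148 is not among them, so fast-forward is not possible.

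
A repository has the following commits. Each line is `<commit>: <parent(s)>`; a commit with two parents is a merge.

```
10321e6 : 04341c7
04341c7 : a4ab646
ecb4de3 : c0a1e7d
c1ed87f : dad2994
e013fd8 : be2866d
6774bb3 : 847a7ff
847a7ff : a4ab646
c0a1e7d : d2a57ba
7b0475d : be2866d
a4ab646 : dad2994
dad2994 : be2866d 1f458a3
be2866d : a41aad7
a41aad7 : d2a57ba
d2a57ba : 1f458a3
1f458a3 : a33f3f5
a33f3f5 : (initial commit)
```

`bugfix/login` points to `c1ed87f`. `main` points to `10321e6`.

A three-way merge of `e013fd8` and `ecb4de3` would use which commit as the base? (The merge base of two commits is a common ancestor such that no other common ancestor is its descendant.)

Ancestors of e013fd8: {1f458a3, a33f3f5, a41aad7, be2866d, d2a57ba, e013fd8}.
Ancestors of ecb4de3: {1f458a3, a33f3f5, c0a1e7d, d2a57ba, ecb4de3}.
Common ancestors: {1f458a3, a33f3f5, d2a57ba}.
Among these, d2a57ba is not an ancestor of any other common ancestor — it is the merge base.

d2a57ba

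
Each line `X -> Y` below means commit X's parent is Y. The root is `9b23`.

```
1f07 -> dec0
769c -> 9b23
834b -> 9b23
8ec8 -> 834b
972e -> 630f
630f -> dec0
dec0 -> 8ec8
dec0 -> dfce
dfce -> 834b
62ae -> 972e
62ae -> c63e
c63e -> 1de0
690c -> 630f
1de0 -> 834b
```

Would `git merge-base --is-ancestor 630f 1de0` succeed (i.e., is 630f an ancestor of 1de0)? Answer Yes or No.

No

Ancestors of 1de0: {1de0, 834b, 9b23}.
630f is not in that set, so it is not an ancestor of 1de0.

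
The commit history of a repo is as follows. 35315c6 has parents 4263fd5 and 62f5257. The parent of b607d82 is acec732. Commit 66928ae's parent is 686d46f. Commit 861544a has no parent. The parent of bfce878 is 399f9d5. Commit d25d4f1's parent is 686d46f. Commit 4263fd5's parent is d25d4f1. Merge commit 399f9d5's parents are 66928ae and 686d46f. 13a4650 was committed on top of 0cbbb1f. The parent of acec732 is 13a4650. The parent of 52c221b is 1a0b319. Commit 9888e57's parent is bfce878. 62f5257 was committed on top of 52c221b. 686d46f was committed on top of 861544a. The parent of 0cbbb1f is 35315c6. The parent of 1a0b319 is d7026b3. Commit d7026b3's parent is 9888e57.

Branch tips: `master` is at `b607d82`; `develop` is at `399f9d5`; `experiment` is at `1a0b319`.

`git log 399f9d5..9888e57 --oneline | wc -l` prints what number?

Reachable from 9888e57: {399f9d5, 66928ae, 686d46f, 861544a, 9888e57, bfce878}.
Reachable from 399f9d5: {399f9d5, 66928ae, 686d46f, 861544a}.
In 9888e57's history but not 399f9d5's: {9888e57, bfce878} — 2 commits.

2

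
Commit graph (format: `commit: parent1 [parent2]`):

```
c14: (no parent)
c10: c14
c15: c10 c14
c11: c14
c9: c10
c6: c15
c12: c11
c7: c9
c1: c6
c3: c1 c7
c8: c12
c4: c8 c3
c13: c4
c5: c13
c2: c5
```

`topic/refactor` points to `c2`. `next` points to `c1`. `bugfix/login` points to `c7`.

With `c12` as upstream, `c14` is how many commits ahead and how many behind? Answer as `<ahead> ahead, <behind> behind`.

Reachable from c14: {c14}.
Reachable from c12: {c11, c12, c14}.
Only in c14's history (ahead): {} — 0.
Only in c12's history (behind): {c11, c12} — 2.

0 ahead, 2 behind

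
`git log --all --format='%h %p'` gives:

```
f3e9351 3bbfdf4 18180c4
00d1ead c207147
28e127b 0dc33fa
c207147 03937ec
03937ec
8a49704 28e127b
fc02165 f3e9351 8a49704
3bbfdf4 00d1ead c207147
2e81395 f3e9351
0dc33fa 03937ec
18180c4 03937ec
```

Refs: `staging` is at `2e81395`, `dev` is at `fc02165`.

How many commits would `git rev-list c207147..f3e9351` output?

Reachable from f3e9351: {00d1ead, 03937ec, 18180c4, 3bbfdf4, c207147, f3e9351}.
Reachable from c207147: {03937ec, c207147}.
In f3e9351's history but not c207147's: {00d1ead, 18180c4, 3bbfdf4, f3e9351} — 4 commits.

4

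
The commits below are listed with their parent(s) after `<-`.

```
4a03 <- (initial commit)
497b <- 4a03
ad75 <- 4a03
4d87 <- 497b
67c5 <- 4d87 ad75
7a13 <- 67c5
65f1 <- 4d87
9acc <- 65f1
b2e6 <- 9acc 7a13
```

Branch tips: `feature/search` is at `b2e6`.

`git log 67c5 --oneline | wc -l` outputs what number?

Walking parent pointers from 67c5: reachable set = {497b, 4a03, 4d87, 67c5, ad75}.
That is 5 commits.

5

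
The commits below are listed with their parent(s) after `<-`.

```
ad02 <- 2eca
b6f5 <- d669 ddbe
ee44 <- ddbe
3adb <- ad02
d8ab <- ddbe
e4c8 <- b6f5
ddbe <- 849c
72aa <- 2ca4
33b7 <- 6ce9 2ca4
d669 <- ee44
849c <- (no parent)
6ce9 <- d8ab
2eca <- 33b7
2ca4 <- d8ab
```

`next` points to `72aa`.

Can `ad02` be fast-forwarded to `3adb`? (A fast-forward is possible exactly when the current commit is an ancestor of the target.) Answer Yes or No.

A fast-forward from ad02 to 3adb is possible iff ad02 is an ancestor of 3adb.
Ancestors of 3adb: {2ca4, 2eca, 33b7, 3adb, 6ce9, 849c, ad02, d8ab, ddbe}.
ad02 is among them, so fast-forward is possible.

Yes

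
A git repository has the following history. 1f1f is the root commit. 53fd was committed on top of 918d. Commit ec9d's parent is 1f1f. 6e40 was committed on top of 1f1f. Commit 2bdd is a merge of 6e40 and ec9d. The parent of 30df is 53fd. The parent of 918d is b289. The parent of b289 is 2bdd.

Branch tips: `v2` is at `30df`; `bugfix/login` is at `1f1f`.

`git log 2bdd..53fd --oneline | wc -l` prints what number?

Reachable from 53fd: {1f1f, 2bdd, 53fd, 6e40, 918d, b289, ec9d}.
Reachable from 2bdd: {1f1f, 2bdd, 6e40, ec9d}.
In 53fd's history but not 2bdd's: {53fd, 918d, b289} — 3 commits.

3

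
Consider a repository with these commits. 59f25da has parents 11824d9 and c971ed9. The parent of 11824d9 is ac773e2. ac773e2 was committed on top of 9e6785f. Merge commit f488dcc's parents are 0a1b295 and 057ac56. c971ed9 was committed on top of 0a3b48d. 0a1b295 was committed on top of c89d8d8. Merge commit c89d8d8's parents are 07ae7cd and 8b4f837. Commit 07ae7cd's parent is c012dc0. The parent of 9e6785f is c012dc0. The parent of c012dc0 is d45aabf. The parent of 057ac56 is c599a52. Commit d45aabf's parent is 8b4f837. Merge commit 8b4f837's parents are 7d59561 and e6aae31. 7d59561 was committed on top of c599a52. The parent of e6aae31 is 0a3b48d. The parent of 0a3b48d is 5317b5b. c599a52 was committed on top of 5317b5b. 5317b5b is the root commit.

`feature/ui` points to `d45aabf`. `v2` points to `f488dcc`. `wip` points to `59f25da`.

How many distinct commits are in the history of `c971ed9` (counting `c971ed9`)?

Walking parent pointers from c971ed9: reachable set = {0a3b48d, 5317b5b, c971ed9}.
That is 3 commits.

3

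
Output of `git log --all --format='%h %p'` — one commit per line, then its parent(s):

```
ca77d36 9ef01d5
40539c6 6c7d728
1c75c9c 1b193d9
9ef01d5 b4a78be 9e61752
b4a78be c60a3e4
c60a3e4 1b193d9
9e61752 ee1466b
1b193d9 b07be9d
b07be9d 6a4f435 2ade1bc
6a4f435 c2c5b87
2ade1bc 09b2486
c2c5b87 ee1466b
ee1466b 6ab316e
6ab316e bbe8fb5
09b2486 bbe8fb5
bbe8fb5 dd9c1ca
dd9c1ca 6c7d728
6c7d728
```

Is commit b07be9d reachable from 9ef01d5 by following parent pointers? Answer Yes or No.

Yes

Ancestors of 9ef01d5 (commits reachable by following parents): {09b2486, 1b193d9, 2ade1bc, 6a4f435, 6ab316e, 6c7d728, 9e61752, 9ef01d5, b07be9d, b4a78be, bbe8fb5, c2c5b87, c60a3e4, dd9c1ca, ee1466b}.
b07be9d is in that set, so it is an ancestor of 9ef01d5.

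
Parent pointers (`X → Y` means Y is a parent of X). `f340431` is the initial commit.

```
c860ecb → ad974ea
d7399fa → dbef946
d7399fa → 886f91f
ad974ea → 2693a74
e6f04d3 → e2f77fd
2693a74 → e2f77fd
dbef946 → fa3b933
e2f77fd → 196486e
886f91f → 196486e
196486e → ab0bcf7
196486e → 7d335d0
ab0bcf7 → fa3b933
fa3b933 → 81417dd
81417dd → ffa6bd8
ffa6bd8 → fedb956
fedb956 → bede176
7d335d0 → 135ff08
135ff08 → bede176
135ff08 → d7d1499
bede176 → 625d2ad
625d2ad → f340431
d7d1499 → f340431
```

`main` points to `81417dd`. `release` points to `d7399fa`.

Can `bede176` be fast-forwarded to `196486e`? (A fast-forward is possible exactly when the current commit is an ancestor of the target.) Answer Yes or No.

Yes

A fast-forward from bede176 to 196486e is possible iff bede176 is an ancestor of 196486e.
Ancestors of 196486e: {135ff08, 196486e, 625d2ad, 7d335d0, 81417dd, ab0bcf7, bede176, d7d1499, f340431, fa3b933, fedb956, ffa6bd8}.
bede176 is among them, so fast-forward is possible.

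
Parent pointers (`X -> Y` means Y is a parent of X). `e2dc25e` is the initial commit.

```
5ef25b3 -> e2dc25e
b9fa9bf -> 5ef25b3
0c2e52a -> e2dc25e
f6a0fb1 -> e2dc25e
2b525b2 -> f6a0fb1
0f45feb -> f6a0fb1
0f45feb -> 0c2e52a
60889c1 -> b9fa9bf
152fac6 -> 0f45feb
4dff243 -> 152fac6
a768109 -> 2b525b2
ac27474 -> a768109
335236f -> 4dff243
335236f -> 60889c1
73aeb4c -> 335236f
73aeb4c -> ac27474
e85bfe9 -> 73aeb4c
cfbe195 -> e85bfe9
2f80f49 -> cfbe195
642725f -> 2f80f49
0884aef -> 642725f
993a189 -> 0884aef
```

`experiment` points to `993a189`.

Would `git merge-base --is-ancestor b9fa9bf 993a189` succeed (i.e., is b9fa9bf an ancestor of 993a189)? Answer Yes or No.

Yes

Ancestors of 993a189 (commits reachable by following parents): {0884aef, 0c2e52a, 0f45feb, 152fac6, 2b525b2, 2f80f49, 335236f, 4dff243, 5ef25b3, 60889c1, 642725f, 73aeb4c, 993a189, a768109, ac27474, b9fa9bf, cfbe195, e2dc25e, e85bfe9, f6a0fb1}.
b9fa9bf is in that set, so it is an ancestor of 993a189.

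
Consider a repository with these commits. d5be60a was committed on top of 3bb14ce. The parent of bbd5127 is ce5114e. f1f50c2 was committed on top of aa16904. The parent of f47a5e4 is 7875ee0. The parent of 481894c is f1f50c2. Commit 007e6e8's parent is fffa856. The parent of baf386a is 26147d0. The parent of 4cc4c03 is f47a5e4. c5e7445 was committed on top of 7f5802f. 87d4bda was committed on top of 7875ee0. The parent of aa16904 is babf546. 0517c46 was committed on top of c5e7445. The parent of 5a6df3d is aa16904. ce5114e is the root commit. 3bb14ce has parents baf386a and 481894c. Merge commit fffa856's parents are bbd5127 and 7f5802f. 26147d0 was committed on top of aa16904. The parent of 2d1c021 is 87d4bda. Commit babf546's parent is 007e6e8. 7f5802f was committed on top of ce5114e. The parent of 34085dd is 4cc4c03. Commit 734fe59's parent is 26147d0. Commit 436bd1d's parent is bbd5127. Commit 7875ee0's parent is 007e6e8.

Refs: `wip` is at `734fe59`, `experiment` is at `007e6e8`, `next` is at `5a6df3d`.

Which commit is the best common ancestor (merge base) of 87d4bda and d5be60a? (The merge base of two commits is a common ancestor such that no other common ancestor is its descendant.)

Ancestors of 87d4bda: {007e6e8, 7875ee0, 7f5802f, 87d4bda, bbd5127, ce5114e, fffa856}.
Ancestors of d5be60a: {007e6e8, 26147d0, 3bb14ce, 481894c, 7f5802f, aa16904, babf546, baf386a, bbd5127, ce5114e, d5be60a, f1f50c2, fffa856}.
Common ancestors: {007e6e8, 7f5802f, bbd5127, ce5114e, fffa856}.
Among these, 007e6e8 is not an ancestor of any other common ancestor — it is the merge base.

007e6e8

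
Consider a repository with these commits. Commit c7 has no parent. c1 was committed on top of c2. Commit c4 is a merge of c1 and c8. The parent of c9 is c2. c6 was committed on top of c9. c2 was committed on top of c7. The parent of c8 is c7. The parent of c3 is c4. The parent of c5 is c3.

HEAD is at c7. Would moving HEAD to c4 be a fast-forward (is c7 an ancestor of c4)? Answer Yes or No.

A fast-forward from c7 to c4 is possible iff c7 is an ancestor of c4.
Ancestors of c4: {c1, c2, c4, c7, c8}.
c7 is among them, so fast-forward is possible.

Yes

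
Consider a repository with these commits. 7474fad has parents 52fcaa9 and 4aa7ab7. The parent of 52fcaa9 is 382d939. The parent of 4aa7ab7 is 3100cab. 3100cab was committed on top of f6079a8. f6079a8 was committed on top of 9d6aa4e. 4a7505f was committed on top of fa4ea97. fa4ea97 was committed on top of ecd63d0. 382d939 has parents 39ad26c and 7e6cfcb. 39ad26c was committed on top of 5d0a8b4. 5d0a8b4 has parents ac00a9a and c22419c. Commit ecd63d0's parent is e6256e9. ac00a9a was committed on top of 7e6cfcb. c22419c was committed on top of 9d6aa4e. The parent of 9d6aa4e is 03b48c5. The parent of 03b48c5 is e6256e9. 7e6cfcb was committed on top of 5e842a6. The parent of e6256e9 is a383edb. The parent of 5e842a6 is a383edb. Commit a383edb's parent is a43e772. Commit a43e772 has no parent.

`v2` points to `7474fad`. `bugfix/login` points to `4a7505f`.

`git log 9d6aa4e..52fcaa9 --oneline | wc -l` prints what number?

8

Reachable from 52fcaa9: {03b48c5, 382d939, 39ad26c, 52fcaa9, 5d0a8b4, 5e842a6, 7e6cfcb, 9d6aa4e, a383edb, a43e772, ac00a9a, c22419c, e6256e9}.
Reachable from 9d6aa4e: {03b48c5, 9d6aa4e, a383edb, a43e772, e6256e9}.
In 52fcaa9's history but not 9d6aa4e's: {382d939, 39ad26c, 52fcaa9, 5d0a8b4, 5e842a6, 7e6cfcb, ac00a9a, c22419c} — 8 commits.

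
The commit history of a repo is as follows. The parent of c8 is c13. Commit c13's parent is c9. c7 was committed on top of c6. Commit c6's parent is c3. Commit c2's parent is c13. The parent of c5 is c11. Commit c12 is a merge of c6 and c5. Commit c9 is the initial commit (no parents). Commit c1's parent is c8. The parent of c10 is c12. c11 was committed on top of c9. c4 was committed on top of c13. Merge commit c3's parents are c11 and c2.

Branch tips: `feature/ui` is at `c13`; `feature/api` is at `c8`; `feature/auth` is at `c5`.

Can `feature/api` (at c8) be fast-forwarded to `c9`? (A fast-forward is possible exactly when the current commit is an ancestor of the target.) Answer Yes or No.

A fast-forward from c8 to c9 is possible iff c8 is an ancestor of c9.
Ancestors of c9: {c9}.
c8 is not among them, so fast-forward is not possible.

No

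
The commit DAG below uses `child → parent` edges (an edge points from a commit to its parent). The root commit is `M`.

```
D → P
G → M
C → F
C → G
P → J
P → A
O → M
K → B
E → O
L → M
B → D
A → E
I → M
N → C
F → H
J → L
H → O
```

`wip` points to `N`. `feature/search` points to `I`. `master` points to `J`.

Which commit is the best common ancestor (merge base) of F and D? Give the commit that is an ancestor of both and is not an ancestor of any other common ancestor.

O

Ancestors of F: {F, H, M, O}.
Ancestors of D: {A, D, E, J, L, M, O, P}.
Common ancestors: {M, O}.
Among these, O is not an ancestor of any other common ancestor — it is the merge base.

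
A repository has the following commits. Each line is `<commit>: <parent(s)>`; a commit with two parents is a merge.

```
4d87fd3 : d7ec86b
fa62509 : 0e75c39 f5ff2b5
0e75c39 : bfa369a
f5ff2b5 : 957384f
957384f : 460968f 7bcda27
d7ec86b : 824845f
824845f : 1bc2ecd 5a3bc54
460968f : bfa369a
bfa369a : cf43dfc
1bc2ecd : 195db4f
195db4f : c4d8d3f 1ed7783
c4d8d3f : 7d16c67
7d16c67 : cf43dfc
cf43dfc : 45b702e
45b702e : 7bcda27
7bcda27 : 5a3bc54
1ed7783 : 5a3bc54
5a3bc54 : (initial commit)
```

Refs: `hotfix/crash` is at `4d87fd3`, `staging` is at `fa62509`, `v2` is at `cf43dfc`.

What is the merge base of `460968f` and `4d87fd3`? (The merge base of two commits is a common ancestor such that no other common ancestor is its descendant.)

Ancestors of 460968f: {45b702e, 460968f, 5a3bc54, 7bcda27, bfa369a, cf43dfc}.
Ancestors of 4d87fd3: {195db4f, 1bc2ecd, 1ed7783, 45b702e, 4d87fd3, 5a3bc54, 7bcda27, 7d16c67, 824845f, c4d8d3f, cf43dfc, d7ec86b}.
Common ancestors: {45b702e, 5a3bc54, 7bcda27, cf43dfc}.
Among these, cf43dfc is not an ancestor of any other common ancestor — it is the merge base.

cf43dfc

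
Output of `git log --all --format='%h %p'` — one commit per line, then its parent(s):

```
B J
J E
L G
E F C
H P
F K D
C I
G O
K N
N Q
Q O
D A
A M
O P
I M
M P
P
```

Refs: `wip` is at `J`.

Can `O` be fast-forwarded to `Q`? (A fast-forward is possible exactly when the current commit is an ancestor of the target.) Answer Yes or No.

Yes

A fast-forward from O to Q is possible iff O is an ancestor of Q.
Ancestors of Q: {O, P, Q}.
O is among them, so fast-forward is possible.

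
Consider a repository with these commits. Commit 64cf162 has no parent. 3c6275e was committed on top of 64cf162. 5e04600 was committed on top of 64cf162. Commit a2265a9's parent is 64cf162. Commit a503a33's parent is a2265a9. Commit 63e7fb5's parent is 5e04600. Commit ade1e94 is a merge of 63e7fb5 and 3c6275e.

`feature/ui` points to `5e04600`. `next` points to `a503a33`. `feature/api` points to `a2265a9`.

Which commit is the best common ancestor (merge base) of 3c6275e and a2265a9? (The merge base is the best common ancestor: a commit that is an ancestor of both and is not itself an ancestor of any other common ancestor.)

Ancestors of 3c6275e: {3c6275e, 64cf162}.
Ancestors of a2265a9: {64cf162, a2265a9}.
Common ancestors: {64cf162}.
The only common ancestor is 64cf162, so it is the merge base.

64cf162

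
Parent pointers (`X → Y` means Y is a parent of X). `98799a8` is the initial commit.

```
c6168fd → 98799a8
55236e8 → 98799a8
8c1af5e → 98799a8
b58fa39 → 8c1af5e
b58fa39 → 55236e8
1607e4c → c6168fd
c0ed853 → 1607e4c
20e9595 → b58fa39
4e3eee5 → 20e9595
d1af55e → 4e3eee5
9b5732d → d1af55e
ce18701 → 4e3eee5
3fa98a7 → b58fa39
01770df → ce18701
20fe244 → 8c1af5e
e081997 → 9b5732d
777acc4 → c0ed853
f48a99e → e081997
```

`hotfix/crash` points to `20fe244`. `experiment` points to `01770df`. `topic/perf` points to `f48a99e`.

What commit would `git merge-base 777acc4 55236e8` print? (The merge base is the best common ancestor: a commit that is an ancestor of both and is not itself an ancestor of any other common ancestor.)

98799a8

Ancestors of 777acc4: {1607e4c, 777acc4, 98799a8, c0ed853, c6168fd}.
Ancestors of 55236e8: {55236e8, 98799a8}.
Common ancestors: {98799a8}.
The only common ancestor is 98799a8, so it is the merge base.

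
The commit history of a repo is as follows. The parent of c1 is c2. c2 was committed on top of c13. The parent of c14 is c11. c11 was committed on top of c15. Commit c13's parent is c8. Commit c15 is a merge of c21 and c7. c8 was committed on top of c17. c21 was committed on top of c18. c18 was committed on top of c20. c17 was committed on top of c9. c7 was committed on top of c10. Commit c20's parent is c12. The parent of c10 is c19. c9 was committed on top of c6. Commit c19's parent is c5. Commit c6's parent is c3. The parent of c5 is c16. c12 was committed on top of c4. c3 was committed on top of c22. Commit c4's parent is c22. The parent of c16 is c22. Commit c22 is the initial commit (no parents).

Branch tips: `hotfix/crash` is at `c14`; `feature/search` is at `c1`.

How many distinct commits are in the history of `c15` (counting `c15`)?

12

Walking parent pointers from c15: reachable set = {c10, c12, c15, c16, c18, c19, c20, c21, c22, c4, c5, c7}.
That is 12 commits.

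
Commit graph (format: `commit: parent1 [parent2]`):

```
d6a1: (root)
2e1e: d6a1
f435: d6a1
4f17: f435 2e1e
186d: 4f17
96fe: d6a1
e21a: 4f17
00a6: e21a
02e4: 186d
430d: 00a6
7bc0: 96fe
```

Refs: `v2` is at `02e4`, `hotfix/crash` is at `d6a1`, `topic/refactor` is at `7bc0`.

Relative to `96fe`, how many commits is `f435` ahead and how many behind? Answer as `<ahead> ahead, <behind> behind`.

Reachable from f435: {d6a1, f435}.
Reachable from 96fe: {96fe, d6a1}.
Only in f435's history (ahead): {f435} — 1.
Only in 96fe's history (behind): {96fe} — 1.

1 ahead, 1 behind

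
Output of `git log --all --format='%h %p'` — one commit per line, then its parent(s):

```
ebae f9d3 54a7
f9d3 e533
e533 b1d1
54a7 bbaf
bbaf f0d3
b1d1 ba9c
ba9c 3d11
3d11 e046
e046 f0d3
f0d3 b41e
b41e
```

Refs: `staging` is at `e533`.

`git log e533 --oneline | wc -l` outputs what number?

7

Walking parent pointers from e533: reachable set = {3d11, b1d1, b41e, ba9c, e046, e533, f0d3}.
That is 7 commits.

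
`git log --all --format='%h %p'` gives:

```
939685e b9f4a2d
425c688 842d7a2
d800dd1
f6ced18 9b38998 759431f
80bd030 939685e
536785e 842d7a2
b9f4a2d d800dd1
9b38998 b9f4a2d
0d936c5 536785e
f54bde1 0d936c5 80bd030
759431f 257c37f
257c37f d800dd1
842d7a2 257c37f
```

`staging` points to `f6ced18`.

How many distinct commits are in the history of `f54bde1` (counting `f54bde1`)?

Walking parent pointers from f54bde1: reachable set = {0d936c5, 257c37f, 536785e, 80bd030, 842d7a2, 939685e, b9f4a2d, d800dd1, f54bde1}.
That is 9 commits.

9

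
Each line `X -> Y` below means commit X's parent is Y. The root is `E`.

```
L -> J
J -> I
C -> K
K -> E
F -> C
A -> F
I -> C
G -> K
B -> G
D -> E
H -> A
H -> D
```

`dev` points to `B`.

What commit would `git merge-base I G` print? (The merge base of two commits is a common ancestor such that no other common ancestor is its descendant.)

K

Ancestors of I: {C, E, I, K}.
Ancestors of G: {E, G, K}.
Common ancestors: {E, K}.
Among these, K is not an ancestor of any other common ancestor — it is the merge base.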